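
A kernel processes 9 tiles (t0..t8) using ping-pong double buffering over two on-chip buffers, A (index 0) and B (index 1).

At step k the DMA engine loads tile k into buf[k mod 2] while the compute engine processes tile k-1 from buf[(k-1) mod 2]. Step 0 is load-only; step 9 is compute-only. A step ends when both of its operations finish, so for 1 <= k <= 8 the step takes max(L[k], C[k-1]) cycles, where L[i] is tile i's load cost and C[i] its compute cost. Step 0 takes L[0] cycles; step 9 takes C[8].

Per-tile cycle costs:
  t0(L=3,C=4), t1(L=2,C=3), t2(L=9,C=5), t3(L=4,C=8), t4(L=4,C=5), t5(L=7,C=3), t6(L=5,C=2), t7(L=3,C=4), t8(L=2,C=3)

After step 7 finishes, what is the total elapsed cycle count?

end_cycle[7] = 44

  0. 3=3c; end=3; A:t0 B:-
  1. max(2,4)=4c; end=7; A:t0 B:t1
  2. max(9,3)=9c; end=16; A:t2 B:t1
  3. max(4,5)=5c; end=21; A:t2 B:t3
  4. max(4,8)=8c; end=29; A:t4 B:t3
  5. max(7,5)=7c; end=36; A:t4 B:t5
  6. max(5,3)=5c; end=41; A:t6 B:t5
  7. max(3,2)=3c; end=44; A:t6 B:t7
  8. max(2,4)=4c; end=48; A:t8 B:t7
  9. 3=3c; end=51; A:t8 B:t7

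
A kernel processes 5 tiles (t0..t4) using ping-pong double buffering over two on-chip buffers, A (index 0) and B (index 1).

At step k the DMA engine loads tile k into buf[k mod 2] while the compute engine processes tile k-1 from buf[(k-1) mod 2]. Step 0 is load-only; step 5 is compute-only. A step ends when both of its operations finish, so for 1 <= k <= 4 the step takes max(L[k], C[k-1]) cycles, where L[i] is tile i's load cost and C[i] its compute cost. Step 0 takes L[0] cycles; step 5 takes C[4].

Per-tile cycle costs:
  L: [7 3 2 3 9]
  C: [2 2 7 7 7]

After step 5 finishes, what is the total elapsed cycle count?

[0] DMA t0→A (7c) ∥ CU idle ⇒ 7c, clock 7
[1] DMA t1→B (3c) ∥ CU A:t0 (2c) ⇒ 3c, clock 10
[2] DMA t2→A (2c) ∥ CU B:t1 (2c) ⇒ 2c, clock 12
[3] DMA t3→B (3c) ∥ CU A:t2 (7c) ⇒ 7c, clock 19
[4] DMA t4→A (9c) ∥ CU B:t3 (7c) ⇒ 9c, clock 28
[5] DMA idle ∥ CU A:t4 (7c) ⇒ 7c, clock 35

end_cycle[5] = 35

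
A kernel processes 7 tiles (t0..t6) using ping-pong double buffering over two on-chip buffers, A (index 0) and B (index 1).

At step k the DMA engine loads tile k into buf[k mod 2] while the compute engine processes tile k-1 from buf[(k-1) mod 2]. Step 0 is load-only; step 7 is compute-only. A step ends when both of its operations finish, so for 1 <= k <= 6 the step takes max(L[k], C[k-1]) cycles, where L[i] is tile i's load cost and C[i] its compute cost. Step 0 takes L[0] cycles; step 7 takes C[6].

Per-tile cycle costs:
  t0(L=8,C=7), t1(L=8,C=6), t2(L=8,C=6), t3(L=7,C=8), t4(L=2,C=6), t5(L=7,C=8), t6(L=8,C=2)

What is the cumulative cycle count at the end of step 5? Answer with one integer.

end_cycle[5] = 46

step 0: L[0]=8 → dur=8, Σ=8 | A=load:t0 B=idle [load-only]
step 1: L[1]=8 C[0]=7 → dur=8, Σ=16 | A=compute:t0 B=load:t1 [load-bound]
step 2: L[2]=8 C[1]=6 → dur=8, Σ=24 | A=load:t2 B=compute:t1 [load-bound]
step 3: L[3]=7 C[2]=6 → dur=7, Σ=31 | A=compute:t2 B=load:t3 [load-bound]
step 4: L[4]=2 C[3]=8 → dur=8, Σ=39 | A=load:t4 B=compute:t3 [compute-bound]
step 5: L[5]=7 C[4]=6 → dur=7, Σ=46 | A=compute:t4 B=load:t5 [load-bound]
step 6: L[6]=8 C[5]=8 → dur=8, Σ=54 | A=load:t6 B=compute:t5 [tied]
step 7: C[6]=2 → dur=2, Σ=56 | A=compute:t6 B=idle [compute-only]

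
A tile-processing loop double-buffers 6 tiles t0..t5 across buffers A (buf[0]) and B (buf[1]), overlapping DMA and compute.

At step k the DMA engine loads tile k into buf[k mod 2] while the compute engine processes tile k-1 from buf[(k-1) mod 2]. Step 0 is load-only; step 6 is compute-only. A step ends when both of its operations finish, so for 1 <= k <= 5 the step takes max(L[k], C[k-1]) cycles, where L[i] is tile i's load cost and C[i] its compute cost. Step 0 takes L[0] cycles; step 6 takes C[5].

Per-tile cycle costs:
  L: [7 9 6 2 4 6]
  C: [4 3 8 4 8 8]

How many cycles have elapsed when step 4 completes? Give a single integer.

end_cycle[4] = 34

[0] DMA t0→A (7c) ∥ CU idle ⇒ 7c, clock 7
[1] DMA t1→B (9c) ∥ CU A:t0 (4c) ⇒ 9c, clock 16
[2] DMA t2→A (6c) ∥ CU B:t1 (3c) ⇒ 6c, clock 22
[3] DMA t3→B (2c) ∥ CU A:t2 (8c) ⇒ 8c, clock 30
[4] DMA t4→A (4c) ∥ CU B:t3 (4c) ⇒ 4c, clock 34
[5] DMA t5→B (6c) ∥ CU A:t4 (8c) ⇒ 8c, clock 42
[6] DMA idle ∥ CU B:t5 (8c) ⇒ 8c, clock 50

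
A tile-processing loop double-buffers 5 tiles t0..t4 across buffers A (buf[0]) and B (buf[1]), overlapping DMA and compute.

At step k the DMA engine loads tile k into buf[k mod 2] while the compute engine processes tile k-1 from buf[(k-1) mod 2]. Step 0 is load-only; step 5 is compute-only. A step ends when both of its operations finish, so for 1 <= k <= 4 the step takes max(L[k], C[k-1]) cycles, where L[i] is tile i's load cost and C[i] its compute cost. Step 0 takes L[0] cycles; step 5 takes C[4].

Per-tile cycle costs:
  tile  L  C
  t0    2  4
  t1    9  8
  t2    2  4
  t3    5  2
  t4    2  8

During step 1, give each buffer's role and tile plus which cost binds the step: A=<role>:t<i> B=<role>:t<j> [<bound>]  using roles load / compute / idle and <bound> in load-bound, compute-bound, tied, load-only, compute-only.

step 1: A=compute:t0 B=load:t1 [load-bound]

[0] DMA t0→A (2c) ∥ CU idle ⇒ 2c, clock 2
[1] DMA t1→B (9c) ∥ CU A:t0 (4c) ⇒ 9c, clock 11
[2] DMA t2→A (2c) ∥ CU B:t1 (8c) ⇒ 8c, clock 19
[3] DMA t3→B (5c) ∥ CU A:t2 (4c) ⇒ 5c, clock 24
[4] DMA t4→A (2c) ∥ CU B:t3 (2c) ⇒ 2c, clock 26
[5] DMA idle ∥ CU A:t4 (8c) ⇒ 8c, clock 34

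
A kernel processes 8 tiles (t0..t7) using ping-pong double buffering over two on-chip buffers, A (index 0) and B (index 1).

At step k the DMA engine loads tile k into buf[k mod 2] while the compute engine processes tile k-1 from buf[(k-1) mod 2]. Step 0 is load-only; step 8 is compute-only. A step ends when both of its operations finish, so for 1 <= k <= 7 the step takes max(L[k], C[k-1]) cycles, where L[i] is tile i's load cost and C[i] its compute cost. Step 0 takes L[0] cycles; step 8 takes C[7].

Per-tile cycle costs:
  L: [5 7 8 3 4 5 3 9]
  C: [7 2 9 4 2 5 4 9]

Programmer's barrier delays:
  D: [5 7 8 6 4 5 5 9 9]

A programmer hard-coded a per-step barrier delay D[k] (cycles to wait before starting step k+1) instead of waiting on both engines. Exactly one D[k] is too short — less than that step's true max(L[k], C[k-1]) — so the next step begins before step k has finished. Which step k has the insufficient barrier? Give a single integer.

step 0: need L[0]=5 = 5; D[0]=5 ok
step 1: need max(L[1]=7,C[0]=7) = 7; D[1]=7 ok
step 2: need max(L[2]=8,C[1]=2) = 8; D[2]=8 ok
step 3: need max(L[3]=3,C[2]=9) = 9; D[3]=6 SHORT
step 4: need max(L[4]=4,C[3]=4) = 4; D[4]=4 ok
step 5: need max(L[5]=5,C[4]=2) = 5; D[5]=5 ok
step 6: need max(L[6]=3,C[5]=5) = 5; D[6]=5 ok
step 7: need max(L[7]=9,C[6]=4) = 9; D[7]=9 ok
step 8: need C[7]=9 = 9; D[8]=9 ok

hazard at step 3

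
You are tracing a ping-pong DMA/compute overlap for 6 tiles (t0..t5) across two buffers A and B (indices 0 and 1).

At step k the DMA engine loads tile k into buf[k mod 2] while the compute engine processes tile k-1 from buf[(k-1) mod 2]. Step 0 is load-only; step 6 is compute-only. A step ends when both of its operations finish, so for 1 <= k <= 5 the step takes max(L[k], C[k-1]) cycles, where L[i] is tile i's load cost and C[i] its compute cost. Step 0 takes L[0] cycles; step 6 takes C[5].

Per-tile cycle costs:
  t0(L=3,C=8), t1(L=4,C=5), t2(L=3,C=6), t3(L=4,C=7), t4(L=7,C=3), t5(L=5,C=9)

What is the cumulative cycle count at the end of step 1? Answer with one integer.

end_cycle[1] = 11

step 0: L[0]=3 → dur=3, Σ=3 | A=load:t0 B=idle [load-only]
step 1: L[1]=4 C[0]=8 → dur=8, Σ=11 | A=compute:t0 B=load:t1 [compute-bound]
step 2: L[2]=3 C[1]=5 → dur=5, Σ=16 | A=load:t2 B=compute:t1 [compute-bound]
step 3: L[3]=4 C[2]=6 → dur=6, Σ=22 | A=compute:t2 B=load:t3 [compute-bound]
step 4: L[4]=7 C[3]=7 → dur=7, Σ=29 | A=load:t4 B=compute:t3 [tied]
step 5: L[5]=5 C[4]=3 → dur=5, Σ=34 | A=compute:t4 B=load:t5 [load-bound]
step 6: C[5]=9 → dur=9, Σ=43 | A=idle B=compute:t5 [compute-only]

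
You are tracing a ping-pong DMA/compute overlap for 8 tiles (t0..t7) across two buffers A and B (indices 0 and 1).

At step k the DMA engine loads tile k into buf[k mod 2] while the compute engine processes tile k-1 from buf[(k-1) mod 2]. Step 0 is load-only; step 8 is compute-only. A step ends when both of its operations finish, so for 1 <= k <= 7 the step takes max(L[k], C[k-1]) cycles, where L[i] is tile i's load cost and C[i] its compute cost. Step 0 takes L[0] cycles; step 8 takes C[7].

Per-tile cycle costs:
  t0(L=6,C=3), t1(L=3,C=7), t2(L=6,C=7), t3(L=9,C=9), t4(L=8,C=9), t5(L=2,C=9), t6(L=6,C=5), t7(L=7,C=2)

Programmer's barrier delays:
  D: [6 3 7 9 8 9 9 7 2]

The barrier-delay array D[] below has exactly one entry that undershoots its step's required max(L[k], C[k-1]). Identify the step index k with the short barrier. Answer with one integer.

k=0 barrier L[0]=6→6c, D[0]=6 ok
k=1 barrier max(L[1]=3,C[0]=3)→3c, D[1]=3 ok
k=2 barrier max(L[2]=6,C[1]=7)→7c, D[2]=7 ok
k=3 barrier max(L[3]=9,C[2]=7)→9c, D[3]=9 ok
k=4 barrier max(L[4]=8,C[3]=9)→9c, D[4]=8 SHORT
k=5 barrier max(L[5]=2,C[4]=9)→9c, D[5]=9 ok
k=6 barrier max(L[6]=6,C[5]=9)→9c, D[6]=9 ok
k=7 barrier max(L[7]=7,C[6]=5)→7c, D[7]=7 ok
k=8 barrier C[7]=2→2c, D[8]=2 ok

hazard at step 4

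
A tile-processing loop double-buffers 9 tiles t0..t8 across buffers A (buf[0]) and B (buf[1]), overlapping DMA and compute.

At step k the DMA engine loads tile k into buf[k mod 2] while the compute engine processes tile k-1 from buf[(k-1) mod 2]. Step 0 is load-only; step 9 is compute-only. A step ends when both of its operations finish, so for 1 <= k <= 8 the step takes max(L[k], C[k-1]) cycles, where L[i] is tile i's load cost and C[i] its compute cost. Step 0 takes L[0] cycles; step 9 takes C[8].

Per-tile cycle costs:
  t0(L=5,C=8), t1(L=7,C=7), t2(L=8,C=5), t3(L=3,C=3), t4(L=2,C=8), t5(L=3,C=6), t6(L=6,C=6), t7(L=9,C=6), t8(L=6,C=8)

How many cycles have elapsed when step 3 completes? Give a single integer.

  0. 5=5c; end=5; A:t0 B:-
  1. max(7,8)=8c; end=13; A:t0 B:t1
  2. max(8,7)=8c; end=21; A:t2 B:t1
  3. max(3,5)=5c; end=26; A:t2 B:t3
  4. max(2,3)=3c; end=29; A:t4 B:t3
  5. max(3,8)=8c; end=37; A:t4 B:t5
  6. max(6,6)=6c; end=43; A:t6 B:t5
  7. max(9,6)=9c; end=52; A:t6 B:t7
  8. max(6,6)=6c; end=58; A:t8 B:t7
  9. 8=8c; end=66; A:t8 B:t7

end_cycle[3] = 26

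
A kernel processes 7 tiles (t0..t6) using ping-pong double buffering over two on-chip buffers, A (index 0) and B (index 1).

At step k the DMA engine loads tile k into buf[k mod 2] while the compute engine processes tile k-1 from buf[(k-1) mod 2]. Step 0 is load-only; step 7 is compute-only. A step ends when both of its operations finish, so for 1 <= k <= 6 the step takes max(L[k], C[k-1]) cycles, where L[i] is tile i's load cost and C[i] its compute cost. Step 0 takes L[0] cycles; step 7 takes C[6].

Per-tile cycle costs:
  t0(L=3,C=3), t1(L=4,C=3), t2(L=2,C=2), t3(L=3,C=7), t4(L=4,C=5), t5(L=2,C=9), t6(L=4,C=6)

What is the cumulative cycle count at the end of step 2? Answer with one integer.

end_cycle[2] = 10

step 0: L[0]=3 → dur=3, Σ=3 | A=load:t0 B=idle [load-only]
step 1: L[1]=4 C[0]=3 → dur=4, Σ=7 | A=compute:t0 B=load:t1 [load-bound]
step 2: L[2]=2 C[1]=3 → dur=3, Σ=10 | A=load:t2 B=compute:t1 [compute-bound]
step 3: L[3]=3 C[2]=2 → dur=3, Σ=13 | A=compute:t2 B=load:t3 [load-bound]
step 4: L[4]=4 C[3]=7 → dur=7, Σ=20 | A=load:t4 B=compute:t3 [compute-bound]
step 5: L[5]=2 C[4]=5 → dur=5, Σ=25 | A=compute:t4 B=load:t5 [compute-bound]
step 6: L[6]=4 C[5]=9 → dur=9, Σ=34 | A=load:t6 B=compute:t5 [compute-bound]
step 7: C[6]=6 → dur=6, Σ=40 | A=compute:t6 B=idle [compute-only]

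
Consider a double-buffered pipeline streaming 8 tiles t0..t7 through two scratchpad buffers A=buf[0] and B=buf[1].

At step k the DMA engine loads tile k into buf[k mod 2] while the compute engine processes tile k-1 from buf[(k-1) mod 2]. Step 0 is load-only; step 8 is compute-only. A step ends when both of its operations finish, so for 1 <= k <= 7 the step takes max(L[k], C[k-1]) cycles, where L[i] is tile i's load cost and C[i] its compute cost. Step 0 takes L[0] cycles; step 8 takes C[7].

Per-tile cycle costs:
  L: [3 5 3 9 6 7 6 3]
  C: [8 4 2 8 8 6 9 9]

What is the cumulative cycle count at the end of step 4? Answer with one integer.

  0. 3=3c; end=3; A:t0 B:-
  1. max(5,8)=8c; end=11; A:t0 B:t1
  2. max(3,4)=4c; end=15; A:t2 B:t1
  3. max(9,2)=9c; end=24; A:t2 B:t3
  4. max(6,8)=8c; end=32; A:t4 B:t3
  5. max(7,8)=8c; end=40; A:t4 B:t5
  6. max(6,6)=6c; end=46; A:t6 B:t5
  7. max(3,9)=9c; end=55; A:t6 B:t7
  8. 9=9c; end=64; A:t6 B:t7

end_cycle[4] = 32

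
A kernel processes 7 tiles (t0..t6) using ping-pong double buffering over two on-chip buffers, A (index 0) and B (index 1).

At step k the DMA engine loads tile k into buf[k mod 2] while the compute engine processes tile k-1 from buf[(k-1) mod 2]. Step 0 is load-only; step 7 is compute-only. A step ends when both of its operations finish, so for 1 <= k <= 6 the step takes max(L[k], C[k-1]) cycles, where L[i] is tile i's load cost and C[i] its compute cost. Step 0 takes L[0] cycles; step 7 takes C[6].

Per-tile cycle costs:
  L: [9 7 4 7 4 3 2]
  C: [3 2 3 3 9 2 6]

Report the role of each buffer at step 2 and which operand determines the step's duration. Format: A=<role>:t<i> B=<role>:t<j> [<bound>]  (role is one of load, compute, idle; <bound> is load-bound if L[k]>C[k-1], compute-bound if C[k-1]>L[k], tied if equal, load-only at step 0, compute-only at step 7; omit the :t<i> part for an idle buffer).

step 2: A=load:t2 B=compute:t1 [load-bound]

step 0: L[0]=9 → dur=9, Σ=9 | A=load:t0 B=idle [load-only]
step 1: L[1]=7 C[0]=3 → dur=7, Σ=16 | A=compute:t0 B=load:t1 [load-bound]
step 2: L[2]=4 C[1]=2 → dur=4, Σ=20 | A=load:t2 B=compute:t1 [load-bound]
step 3: L[3]=7 C[2]=3 → dur=7, Σ=27 | A=compute:t2 B=load:t3 [load-bound]
step 4: L[4]=4 C[3]=3 → dur=4, Σ=31 | A=load:t4 B=compute:t3 [load-bound]
step 5: L[5]=3 C[4]=9 → dur=9, Σ=40 | A=compute:t4 B=load:t5 [compute-bound]
step 6: L[6]=2 C[5]=2 → dur=2, Σ=42 | A=load:t6 B=compute:t5 [tied]
step 7: C[6]=6 → dur=6, Σ=48 | A=compute:t6 B=idle [compute-only]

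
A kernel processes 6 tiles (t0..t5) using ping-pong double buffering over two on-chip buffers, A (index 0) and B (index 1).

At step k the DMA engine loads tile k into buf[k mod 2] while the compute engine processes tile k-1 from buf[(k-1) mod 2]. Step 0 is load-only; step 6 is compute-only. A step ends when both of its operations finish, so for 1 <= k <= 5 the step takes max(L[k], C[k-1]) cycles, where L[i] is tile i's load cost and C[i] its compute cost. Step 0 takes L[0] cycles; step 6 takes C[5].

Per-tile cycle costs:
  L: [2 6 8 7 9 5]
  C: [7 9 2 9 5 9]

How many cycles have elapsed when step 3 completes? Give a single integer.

end_cycle[3] = 25

[0] DMA t0→A (2c) ∥ CU idle ⇒ 2c, clock 2
[1] DMA t1→B (6c) ∥ CU A:t0 (7c) ⇒ 7c, clock 9
[2] DMA t2→A (8c) ∥ CU B:t1 (9c) ⇒ 9c, clock 18
[3] DMA t3→B (7c) ∥ CU A:t2 (2c) ⇒ 7c, clock 25
[4] DMA t4→A (9c) ∥ CU B:t3 (9c) ⇒ 9c, clock 34
[5] DMA t5→B (5c) ∥ CU A:t4 (5c) ⇒ 5c, clock 39
[6] DMA idle ∥ CU B:t5 (9c) ⇒ 9c, clock 48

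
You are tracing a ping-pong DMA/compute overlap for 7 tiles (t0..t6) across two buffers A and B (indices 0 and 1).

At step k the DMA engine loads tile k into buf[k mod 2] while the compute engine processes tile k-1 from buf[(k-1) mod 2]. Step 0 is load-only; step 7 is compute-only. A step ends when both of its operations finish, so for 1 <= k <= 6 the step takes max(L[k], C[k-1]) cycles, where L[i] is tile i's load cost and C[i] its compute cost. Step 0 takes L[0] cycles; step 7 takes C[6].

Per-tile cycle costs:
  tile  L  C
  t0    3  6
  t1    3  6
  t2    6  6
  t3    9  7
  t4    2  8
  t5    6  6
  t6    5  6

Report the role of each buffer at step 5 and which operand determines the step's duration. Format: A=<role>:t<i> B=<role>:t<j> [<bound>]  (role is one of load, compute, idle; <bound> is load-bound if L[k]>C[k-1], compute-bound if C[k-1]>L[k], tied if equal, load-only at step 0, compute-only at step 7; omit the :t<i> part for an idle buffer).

step 5: A=compute:t4 B=load:t5 [compute-bound]

step 0: L[0]=3 → dur=3, Σ=3 | A=load:t0 B=idle [load-only]
step 1: L[1]=3 C[0]=6 → dur=6, Σ=9 | A=compute:t0 B=load:t1 [compute-bound]
step 2: L[2]=6 C[1]=6 → dur=6, Σ=15 | A=load:t2 B=compute:t1 [tied]
step 3: L[3]=9 C[2]=6 → dur=9, Σ=24 | A=compute:t2 B=load:t3 [load-bound]
step 4: L[4]=2 C[3]=7 → dur=7, Σ=31 | A=load:t4 B=compute:t3 [compute-bound]
step 5: L[5]=6 C[4]=8 → dur=8, Σ=39 | A=compute:t4 B=load:t5 [compute-bound]
step 6: L[6]=5 C[5]=6 → dur=6, Σ=45 | A=load:t6 B=compute:t5 [compute-bound]
step 7: C[6]=6 → dur=6, Σ=51 | A=compute:t6 B=idle [compute-only]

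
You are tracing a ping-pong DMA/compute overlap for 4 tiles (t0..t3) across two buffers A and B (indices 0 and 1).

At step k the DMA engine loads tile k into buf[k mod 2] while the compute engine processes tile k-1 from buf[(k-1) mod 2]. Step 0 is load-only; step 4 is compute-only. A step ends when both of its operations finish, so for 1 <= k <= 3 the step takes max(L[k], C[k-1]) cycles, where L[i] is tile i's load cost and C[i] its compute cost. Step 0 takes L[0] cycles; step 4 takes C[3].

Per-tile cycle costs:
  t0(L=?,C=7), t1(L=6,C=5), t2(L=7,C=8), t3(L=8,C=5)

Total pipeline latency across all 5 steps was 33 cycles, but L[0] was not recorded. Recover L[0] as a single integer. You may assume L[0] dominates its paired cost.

L[0] = 6

step 0 = dur = L[0]=? = L[0]  (unknown; binding)
step 1 = dur = max(L[1]=6, C[0]=7) = 7
step 2 = dur = max(L[2]=7, C[1]=5) = 7
step 3 = dur = max(L[3]=8, C[2]=8) = 8
step 4 = dur = C[3]=5 = 5
sum of known step durations = 27
dur[0] = total - known = 33 - 27 = 6
L[0] is the binding max in step 0, so L[0] = dur[0] = 6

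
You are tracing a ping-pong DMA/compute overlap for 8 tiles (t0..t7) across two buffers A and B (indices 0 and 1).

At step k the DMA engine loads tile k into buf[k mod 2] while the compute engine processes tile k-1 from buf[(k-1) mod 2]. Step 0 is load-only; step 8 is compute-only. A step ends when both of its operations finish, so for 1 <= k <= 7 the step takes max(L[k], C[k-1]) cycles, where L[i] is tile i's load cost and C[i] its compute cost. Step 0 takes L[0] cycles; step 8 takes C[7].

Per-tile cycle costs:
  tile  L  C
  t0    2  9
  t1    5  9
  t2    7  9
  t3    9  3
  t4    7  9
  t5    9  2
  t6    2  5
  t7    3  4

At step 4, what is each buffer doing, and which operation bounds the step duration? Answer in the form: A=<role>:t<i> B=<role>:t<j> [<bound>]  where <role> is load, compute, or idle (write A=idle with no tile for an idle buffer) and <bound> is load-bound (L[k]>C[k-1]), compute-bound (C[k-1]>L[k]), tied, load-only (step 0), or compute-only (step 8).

[0] DMA t0→A (2c) ∥ CU idle ⇒ 2c, clock 2
[1] DMA t1→B (5c) ∥ CU A:t0 (9c) ⇒ 9c, clock 11
[2] DMA t2→A (7c) ∥ CU B:t1 (9c) ⇒ 9c, clock 20
[3] DMA t3→B (9c) ∥ CU A:t2 (9c) ⇒ 9c, clock 29
[4] DMA t4→A (7c) ∥ CU B:t3 (3c) ⇒ 7c, clock 36
[5] DMA t5→B (9c) ∥ CU A:t4 (9c) ⇒ 9c, clock 45
[6] DMA t6→A (2c) ∥ CU B:t5 (2c) ⇒ 2c, clock 47
[7] DMA t7→B (3c) ∥ CU A:t6 (5c) ⇒ 5c, clock 52
[8] DMA idle ∥ CU B:t7 (4c) ⇒ 4c, clock 56

step 4: A=load:t4 B=compute:t3 [load-bound]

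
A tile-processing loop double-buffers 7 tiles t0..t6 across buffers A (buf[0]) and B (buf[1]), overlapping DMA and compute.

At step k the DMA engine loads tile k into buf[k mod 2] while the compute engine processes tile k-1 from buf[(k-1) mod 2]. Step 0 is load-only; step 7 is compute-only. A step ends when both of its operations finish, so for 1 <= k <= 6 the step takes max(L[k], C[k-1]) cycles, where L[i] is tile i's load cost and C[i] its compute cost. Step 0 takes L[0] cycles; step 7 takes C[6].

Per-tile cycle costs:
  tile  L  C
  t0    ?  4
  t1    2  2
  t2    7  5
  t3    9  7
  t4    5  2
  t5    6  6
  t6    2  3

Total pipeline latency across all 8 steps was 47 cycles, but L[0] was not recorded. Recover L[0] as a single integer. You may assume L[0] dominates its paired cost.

L[0] = 5

step 0 = dur = L[0]=? = L[0]  (unknown; binding)
step 1 = dur = max(L[1]=2, C[0]=4) = 4
step 2 = dur = max(L[2]=7, C[1]=2) = 7
step 3 = dur = max(L[3]=9, C[2]=5) = 9
step 4 = dur = max(L[4]=5, C[3]=7) = 7
step 5 = dur = max(L[5]=6, C[4]=2) = 6
step 6 = dur = max(L[6]=2, C[5]=6) = 6
step 7 = dur = C[6]=3 = 3
sum of known step durations = 42
dur[0] = total - known = 47 - 42 = 5
L[0] is the binding max in step 0, so L[0] = dur[0] = 5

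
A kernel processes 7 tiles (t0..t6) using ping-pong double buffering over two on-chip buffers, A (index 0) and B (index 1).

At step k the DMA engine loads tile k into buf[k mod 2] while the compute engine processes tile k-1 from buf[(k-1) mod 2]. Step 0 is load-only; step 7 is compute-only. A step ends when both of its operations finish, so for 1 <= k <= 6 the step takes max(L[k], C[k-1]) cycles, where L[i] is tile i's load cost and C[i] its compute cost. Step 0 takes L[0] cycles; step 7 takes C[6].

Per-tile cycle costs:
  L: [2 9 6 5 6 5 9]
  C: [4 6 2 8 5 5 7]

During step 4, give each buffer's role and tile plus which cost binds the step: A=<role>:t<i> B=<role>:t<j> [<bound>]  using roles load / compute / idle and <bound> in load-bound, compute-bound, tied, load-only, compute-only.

k=0 load=t0/2c comp=- wait=2 total=2
k=1 load=t1/9c comp=t0/4c wait=9 total=11
k=2 load=t2/6c comp=t1/6c wait=6 total=17
k=3 load=t3/5c comp=t2/2c wait=5 total=22
k=4 load=t4/6c comp=t3/8c wait=8 total=30
k=5 load=t5/5c comp=t4/5c wait=5 total=35
k=6 load=t6/9c comp=t5/5c wait=9 total=44
k=7 load=- comp=t6/7c wait=7 total=51

step 4: A=load:t4 B=compute:t3 [compute-bound]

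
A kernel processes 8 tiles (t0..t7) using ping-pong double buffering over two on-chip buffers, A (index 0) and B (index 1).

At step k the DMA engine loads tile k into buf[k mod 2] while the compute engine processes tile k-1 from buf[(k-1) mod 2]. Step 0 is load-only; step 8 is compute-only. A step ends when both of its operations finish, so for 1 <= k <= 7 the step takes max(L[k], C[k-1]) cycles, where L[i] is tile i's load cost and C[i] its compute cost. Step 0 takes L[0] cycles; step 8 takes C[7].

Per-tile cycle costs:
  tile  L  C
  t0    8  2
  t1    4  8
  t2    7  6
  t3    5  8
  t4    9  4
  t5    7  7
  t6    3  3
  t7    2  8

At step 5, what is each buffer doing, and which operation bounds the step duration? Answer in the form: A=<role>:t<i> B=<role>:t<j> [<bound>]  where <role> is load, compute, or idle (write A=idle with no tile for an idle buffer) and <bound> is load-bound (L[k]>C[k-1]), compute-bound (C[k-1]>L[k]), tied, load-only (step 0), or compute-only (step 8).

[0] DMA t0→A (8c) ∥ CU idle ⇒ 8c, clock 8
[1] DMA t1→B (4c) ∥ CU A:t0 (2c) ⇒ 4c, clock 12
[2] DMA t2→A (7c) ∥ CU B:t1 (8c) ⇒ 8c, clock 20
[3] DMA t3→B (5c) ∥ CU A:t2 (6c) ⇒ 6c, clock 26
[4] DMA t4→A (9c) ∥ CU B:t3 (8c) ⇒ 9c, clock 35
[5] DMA t5→B (7c) ∥ CU A:t4 (4c) ⇒ 7c, clock 42
[6] DMA t6→A (3c) ∥ CU B:t5 (7c) ⇒ 7c, clock 49
[7] DMA t7→B (2c) ∥ CU A:t6 (3c) ⇒ 3c, clock 52
[8] DMA idle ∥ CU B:t7 (8c) ⇒ 8c, clock 60

step 5: A=compute:t4 B=load:t5 [load-bound]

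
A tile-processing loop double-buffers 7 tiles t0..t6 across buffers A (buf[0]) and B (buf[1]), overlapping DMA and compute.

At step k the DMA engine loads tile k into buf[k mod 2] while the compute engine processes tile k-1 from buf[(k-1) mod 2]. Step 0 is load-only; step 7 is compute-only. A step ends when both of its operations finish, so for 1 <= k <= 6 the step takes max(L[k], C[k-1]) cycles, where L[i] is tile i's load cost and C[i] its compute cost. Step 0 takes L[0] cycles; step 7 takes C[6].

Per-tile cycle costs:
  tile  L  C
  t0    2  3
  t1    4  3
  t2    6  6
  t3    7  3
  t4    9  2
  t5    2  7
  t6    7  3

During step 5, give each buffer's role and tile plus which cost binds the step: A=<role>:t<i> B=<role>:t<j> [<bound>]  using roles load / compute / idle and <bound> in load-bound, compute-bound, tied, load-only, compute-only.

k=0 load=t0/2c comp=- wait=2 total=2
k=1 load=t1/4c comp=t0/3c wait=4 total=6
k=2 load=t2/6c comp=t1/3c wait=6 total=12
k=3 load=t3/7c comp=t2/6c wait=7 total=19
k=4 load=t4/9c comp=t3/3c wait=9 total=28
k=5 load=t5/2c comp=t4/2c wait=2 total=30
k=6 load=t6/7c comp=t5/7c wait=7 total=37
k=7 load=- comp=t6/3c wait=3 total=40

step 5: A=compute:t4 B=load:t5 [tied]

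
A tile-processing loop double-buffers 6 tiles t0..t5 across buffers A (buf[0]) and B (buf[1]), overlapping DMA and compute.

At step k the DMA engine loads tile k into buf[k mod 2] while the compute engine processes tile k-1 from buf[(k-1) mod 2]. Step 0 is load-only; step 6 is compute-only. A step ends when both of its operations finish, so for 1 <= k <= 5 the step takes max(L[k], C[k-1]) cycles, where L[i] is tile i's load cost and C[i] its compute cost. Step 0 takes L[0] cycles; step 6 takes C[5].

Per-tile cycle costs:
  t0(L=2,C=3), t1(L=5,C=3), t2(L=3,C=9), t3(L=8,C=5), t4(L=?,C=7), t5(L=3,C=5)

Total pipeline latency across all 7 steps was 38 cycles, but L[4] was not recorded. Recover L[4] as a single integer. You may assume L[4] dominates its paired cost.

L[4] = 7

step 0 | dur = L[0]=2 = 2
step 1 | dur = max(L[1]=5, C[0]=3) = 5
step 2 | dur = max(L[2]=3, C[1]=3) = 3
step 3 | dur = max(L[3]=8, C[2]=9) = 9
step 4 | dur = max(L[4]=?, C[3]=5) = L[4]  (unknown; binding)
step 5 | dur = max(L[5]=3, C[4]=7) = 7
step 6 | dur = C[5]=5 = 5
sum of known step durations = 31
dur[4] = total - known = 38 - 31 = 7
L[4] is the binding max in step 4, so L[4] = dur[4] = 7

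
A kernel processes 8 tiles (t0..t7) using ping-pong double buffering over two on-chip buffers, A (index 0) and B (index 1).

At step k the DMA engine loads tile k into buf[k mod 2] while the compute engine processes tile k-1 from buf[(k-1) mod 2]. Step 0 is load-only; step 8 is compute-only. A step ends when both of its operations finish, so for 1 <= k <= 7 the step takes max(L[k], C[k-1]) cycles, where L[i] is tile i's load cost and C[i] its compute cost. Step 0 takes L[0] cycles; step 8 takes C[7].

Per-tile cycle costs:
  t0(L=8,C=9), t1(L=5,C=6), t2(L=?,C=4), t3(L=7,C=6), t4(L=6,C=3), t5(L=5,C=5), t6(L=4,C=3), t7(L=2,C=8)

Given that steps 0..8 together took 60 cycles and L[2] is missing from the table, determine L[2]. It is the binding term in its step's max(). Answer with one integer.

step 0 = dur = L[0]=8 = 8
step 1 = dur = max(L[1]=5, C[0]=9) = 9
step 2 = dur = max(L[2]=?, C[1]=6) = L[2]  (unknown; binding)
step 3 = dur = max(L[3]=7, C[2]=4) = 7
step 4 = dur = max(L[4]=6, C[3]=6) = 6
step 5 = dur = max(L[5]=5, C[4]=3) = 5
step 6 = dur = max(L[6]=4, C[5]=5) = 5
step 7 = dur = max(L[7]=2, C[6]=3) = 3
step 8 = dur = C[7]=8 = 8
sum of known step durations = 51
dur[2] = total - known = 60 - 51 = 9
L[2] is the binding max in step 2, so L[2] = dur[2] = 9

L[2] = 9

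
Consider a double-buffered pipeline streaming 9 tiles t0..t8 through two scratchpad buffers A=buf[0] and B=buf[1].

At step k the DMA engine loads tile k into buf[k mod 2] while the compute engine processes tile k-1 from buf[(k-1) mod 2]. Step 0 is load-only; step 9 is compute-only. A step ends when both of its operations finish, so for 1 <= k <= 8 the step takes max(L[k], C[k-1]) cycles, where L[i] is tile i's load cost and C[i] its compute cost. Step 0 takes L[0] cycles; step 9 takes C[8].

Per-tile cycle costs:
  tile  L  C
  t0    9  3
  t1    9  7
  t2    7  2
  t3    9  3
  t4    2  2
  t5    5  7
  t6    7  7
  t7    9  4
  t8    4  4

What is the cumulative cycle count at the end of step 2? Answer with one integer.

end_cycle[2] = 25

[0] DMA t0→A (9c) ∥ CU idle ⇒ 9c, clock 9
[1] DMA t1→B (9c) ∥ CU A:t0 (3c) ⇒ 9c, clock 18
[2] DMA t2→A (7c) ∥ CU B:t1 (7c) ⇒ 7c, clock 25
[3] DMA t3→B (9c) ∥ CU A:t2 (2c) ⇒ 9c, clock 34
[4] DMA t4→A (2c) ∥ CU B:t3 (3c) ⇒ 3c, clock 37
[5] DMA t5→B (5c) ∥ CU A:t4 (2c) ⇒ 5c, clock 42
[6] DMA t6→A (7c) ∥ CU B:t5 (7c) ⇒ 7c, clock 49
[7] DMA t7→B (9c) ∥ CU A:t6 (7c) ⇒ 9c, clock 58
[8] DMA t8→A (4c) ∥ CU B:t7 (4c) ⇒ 4c, clock 62
[9] DMA idle ∥ CU A:t8 (4c) ⇒ 4c, clock 66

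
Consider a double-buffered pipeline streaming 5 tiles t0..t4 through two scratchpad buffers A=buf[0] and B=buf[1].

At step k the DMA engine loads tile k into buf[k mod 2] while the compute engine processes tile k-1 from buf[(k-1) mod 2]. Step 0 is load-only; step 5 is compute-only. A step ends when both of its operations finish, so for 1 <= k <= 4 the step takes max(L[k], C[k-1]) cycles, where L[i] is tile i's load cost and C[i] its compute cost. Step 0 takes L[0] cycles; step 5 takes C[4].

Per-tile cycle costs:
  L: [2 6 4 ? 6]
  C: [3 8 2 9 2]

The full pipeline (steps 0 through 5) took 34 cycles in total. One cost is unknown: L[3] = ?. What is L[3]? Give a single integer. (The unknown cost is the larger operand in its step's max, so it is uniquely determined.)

L[3] = 7

step 0: dur = L[0]=2 = 2
step 1: dur = max(L[1]=6, C[0]=3) = 6
step 2: dur = max(L[2]=4, C[1]=8) = 8
step 3: dur = max(L[3]=?, C[2]=2) = L[3]  (unknown; binding)
step 4: dur = max(L[4]=6, C[3]=9) = 9
step 5: dur = C[4]=2 = 2
sum of known step durations = 27
dur[3] = total - known = 34 - 27 = 7
L[3] is the binding max in step 3, so L[3] = dur[3] = 7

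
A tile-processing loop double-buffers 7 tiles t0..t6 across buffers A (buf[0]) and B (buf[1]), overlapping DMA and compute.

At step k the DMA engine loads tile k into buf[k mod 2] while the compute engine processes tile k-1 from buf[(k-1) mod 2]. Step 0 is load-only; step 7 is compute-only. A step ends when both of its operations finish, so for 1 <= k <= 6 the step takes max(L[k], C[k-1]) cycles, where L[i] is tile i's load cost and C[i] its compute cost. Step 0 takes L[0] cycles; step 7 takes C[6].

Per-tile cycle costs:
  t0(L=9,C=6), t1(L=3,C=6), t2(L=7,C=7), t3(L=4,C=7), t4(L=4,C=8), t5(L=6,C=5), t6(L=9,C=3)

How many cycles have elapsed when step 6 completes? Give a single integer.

step 0: L[0]=9 → dur=9, Σ=9 | A=load:t0 B=idle [load-only]
step 1: L[1]=3 C[0]=6 → dur=6, Σ=15 | A=compute:t0 B=load:t1 [compute-bound]
step 2: L[2]=7 C[1]=6 → dur=7, Σ=22 | A=load:t2 B=compute:t1 [load-bound]
step 3: L[3]=4 C[2]=7 → dur=7, Σ=29 | A=compute:t2 B=load:t3 [compute-bound]
step 4: L[4]=4 C[3]=7 → dur=7, Σ=36 | A=load:t4 B=compute:t3 [compute-bound]
step 5: L[5]=6 C[4]=8 → dur=8, Σ=44 | A=compute:t4 B=load:t5 [compute-bound]
step 6: L[6]=9 C[5]=5 → dur=9, Σ=53 | A=load:t6 B=compute:t5 [load-bound]
step 7: C[6]=3 → dur=3, Σ=56 | A=compute:t6 B=idle [compute-only]

end_cycle[6] = 53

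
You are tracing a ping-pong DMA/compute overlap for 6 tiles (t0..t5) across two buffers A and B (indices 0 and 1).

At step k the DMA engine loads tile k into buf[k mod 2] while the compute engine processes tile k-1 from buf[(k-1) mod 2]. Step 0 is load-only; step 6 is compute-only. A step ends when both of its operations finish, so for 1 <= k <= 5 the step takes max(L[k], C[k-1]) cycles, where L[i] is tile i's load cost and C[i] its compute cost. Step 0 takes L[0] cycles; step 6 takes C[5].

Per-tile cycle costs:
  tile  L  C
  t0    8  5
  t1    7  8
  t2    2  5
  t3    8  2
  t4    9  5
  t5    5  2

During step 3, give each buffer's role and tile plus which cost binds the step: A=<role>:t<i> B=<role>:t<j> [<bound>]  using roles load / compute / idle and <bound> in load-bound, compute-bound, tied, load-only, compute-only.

step 3: A=compute:t2 B=load:t3 [load-bound]

k=0 load=t0/8c comp=- wait=8 total=8
k=1 load=t1/7c comp=t0/5c wait=7 total=15
k=2 load=t2/2c comp=t1/8c wait=8 total=23
k=3 load=t3/8c comp=t2/5c wait=8 total=31
k=4 load=t4/9c comp=t3/2c wait=9 total=40
k=5 load=t5/5c comp=t4/5c wait=5 total=45
k=6 load=- comp=t5/2c wait=2 total=47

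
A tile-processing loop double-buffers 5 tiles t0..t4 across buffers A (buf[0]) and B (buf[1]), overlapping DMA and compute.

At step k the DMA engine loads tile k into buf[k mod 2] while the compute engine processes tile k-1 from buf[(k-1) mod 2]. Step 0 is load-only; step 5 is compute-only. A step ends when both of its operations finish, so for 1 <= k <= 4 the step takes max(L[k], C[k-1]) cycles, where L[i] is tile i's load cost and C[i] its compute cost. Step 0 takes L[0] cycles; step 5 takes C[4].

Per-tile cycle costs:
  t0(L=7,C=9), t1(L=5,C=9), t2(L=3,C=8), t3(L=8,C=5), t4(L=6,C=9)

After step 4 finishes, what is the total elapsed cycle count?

  0. 7=7c; end=7; A:t0 B:-
  1. max(5,9)=9c; end=16; A:t0 B:t1
  2. max(3,9)=9c; end=25; A:t2 B:t1
  3. max(8,8)=8c; end=33; A:t2 B:t3
  4. max(6,5)=6c; end=39; A:t4 B:t3
  5. 9=9c; end=48; A:t4 B:t3

end_cycle[4] = 39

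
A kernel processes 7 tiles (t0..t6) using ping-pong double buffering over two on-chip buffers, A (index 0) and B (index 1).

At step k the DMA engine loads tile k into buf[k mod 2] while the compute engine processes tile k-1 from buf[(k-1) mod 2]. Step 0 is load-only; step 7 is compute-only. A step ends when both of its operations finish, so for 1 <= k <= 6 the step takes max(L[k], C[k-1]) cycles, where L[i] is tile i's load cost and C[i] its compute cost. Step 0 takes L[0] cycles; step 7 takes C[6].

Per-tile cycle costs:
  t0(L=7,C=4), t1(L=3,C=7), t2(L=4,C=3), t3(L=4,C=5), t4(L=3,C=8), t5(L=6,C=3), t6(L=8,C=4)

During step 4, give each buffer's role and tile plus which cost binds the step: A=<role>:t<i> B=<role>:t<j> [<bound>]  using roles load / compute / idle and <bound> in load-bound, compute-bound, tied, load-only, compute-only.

k=0 load=t0/7c comp=- wait=7 total=7
k=1 load=t1/3c comp=t0/4c wait=4 total=11
k=2 load=t2/4c comp=t1/7c wait=7 total=18
k=3 load=t3/4c comp=t2/3c wait=4 total=22
k=4 load=t4/3c comp=t3/5c wait=5 total=27
k=5 load=t5/6c comp=t4/8c wait=8 total=35
k=6 load=t6/8c comp=t5/3c wait=8 total=43
k=7 load=- comp=t6/4c wait=4 total=47

step 4: A=load:t4 B=compute:t3 [compute-bound]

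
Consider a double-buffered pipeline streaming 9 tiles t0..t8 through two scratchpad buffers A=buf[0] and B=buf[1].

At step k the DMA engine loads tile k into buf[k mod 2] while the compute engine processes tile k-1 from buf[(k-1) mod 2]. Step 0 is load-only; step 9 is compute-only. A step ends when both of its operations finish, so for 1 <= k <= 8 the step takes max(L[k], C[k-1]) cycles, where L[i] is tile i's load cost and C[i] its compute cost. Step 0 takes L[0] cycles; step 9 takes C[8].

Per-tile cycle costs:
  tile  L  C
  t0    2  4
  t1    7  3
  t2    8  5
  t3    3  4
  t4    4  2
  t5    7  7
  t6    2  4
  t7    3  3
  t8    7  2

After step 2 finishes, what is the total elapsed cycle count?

end_cycle[2] = 17

k=0 load=t0/2c comp=- wait=2 total=2
k=1 load=t1/7c comp=t0/4c wait=7 total=9
k=2 load=t2/8c comp=t1/3c wait=8 total=17
k=3 load=t3/3c comp=t2/5c wait=5 total=22
k=4 load=t4/4c comp=t3/4c wait=4 total=26
k=5 load=t5/7c comp=t4/2c wait=7 total=33
k=6 load=t6/2c comp=t5/7c wait=7 total=40
k=7 load=t7/3c comp=t6/4c wait=4 total=44
k=8 load=t8/7c comp=t7/3c wait=7 total=51
k=9 load=- comp=t8/2c wait=2 total=53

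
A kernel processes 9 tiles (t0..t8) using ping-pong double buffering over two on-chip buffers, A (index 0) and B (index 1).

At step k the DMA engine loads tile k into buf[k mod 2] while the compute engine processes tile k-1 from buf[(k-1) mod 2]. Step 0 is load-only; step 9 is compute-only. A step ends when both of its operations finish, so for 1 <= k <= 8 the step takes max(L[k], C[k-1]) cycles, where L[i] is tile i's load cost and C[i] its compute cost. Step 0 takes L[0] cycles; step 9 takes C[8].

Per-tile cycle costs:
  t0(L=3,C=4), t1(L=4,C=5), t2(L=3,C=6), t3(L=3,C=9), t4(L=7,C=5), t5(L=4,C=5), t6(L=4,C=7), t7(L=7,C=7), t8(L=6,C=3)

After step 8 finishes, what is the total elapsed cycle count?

end_cycle[8] = 51

[0] DMA t0→A (3c) ∥ CU idle ⇒ 3c, clock 3
[1] DMA t1→B (4c) ∥ CU A:t0 (4c) ⇒ 4c, clock 7
[2] DMA t2→A (3c) ∥ CU B:t1 (5c) ⇒ 5c, clock 12
[3] DMA t3→B (3c) ∥ CU A:t2 (6c) ⇒ 6c, clock 18
[4] DMA t4→A (7c) ∥ CU B:t3 (9c) ⇒ 9c, clock 27
[5] DMA t5→B (4c) ∥ CU A:t4 (5c) ⇒ 5c, clock 32
[6] DMA t6→A (4c) ∥ CU B:t5 (5c) ⇒ 5c, clock 37
[7] DMA t7→B (7c) ∥ CU A:t6 (7c) ⇒ 7c, clock 44
[8] DMA t8→A (6c) ∥ CU B:t7 (7c) ⇒ 7c, clock 51
[9] DMA idle ∥ CU A:t8 (3c) ⇒ 3c, clock 54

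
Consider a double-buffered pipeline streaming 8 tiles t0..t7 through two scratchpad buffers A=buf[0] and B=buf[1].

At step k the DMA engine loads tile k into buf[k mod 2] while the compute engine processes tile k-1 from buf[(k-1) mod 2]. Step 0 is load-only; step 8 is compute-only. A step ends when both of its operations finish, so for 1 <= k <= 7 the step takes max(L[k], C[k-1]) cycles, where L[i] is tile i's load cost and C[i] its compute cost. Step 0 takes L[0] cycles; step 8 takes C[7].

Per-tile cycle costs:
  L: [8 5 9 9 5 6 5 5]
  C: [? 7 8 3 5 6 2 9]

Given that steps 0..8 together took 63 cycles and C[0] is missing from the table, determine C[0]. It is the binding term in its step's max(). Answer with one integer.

step 0: dur = L[0]=8 = 8
step 1: dur = max(L[1]=5, C[0]=?) = C[0]  (unknown; binding)
step 2: dur = max(L[2]=9, C[1]=7) = 9
step 3: dur = max(L[3]=9, C[2]=8) = 9
step 4: dur = max(L[4]=5, C[3]=3) = 5
step 5: dur = max(L[5]=6, C[4]=5) = 6
step 6: dur = max(L[6]=5, C[5]=6) = 6
step 7: dur = max(L[7]=5, C[6]=2) = 5
step 8: dur = C[7]=9 = 9
sum of known step durations = 57
dur[1] = total - known = 63 - 57 = 6
C[0] is the binding max in step 1, so C[0] = dur[1] = 6

C[0] = 6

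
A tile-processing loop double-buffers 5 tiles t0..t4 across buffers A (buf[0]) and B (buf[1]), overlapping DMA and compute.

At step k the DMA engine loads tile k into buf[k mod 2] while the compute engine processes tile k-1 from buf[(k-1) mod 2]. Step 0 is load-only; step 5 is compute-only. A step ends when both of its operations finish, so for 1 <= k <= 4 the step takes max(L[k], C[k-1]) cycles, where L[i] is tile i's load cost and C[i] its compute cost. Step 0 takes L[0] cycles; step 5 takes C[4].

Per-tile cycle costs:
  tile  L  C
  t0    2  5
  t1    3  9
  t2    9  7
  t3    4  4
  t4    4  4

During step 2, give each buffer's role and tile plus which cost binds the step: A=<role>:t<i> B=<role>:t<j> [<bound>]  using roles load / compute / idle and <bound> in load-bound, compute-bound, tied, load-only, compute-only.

step 2: A=load:t2 B=compute:t1 [tied]

[0] DMA t0→A (2c) ∥ CU idle ⇒ 2c, clock 2
[1] DMA t1→B (3c) ∥ CU A:t0 (5c) ⇒ 5c, clock 7
[2] DMA t2→A (9c) ∥ CU B:t1 (9c) ⇒ 9c, clock 16
[3] DMA t3→B (4c) ∥ CU A:t2 (7c) ⇒ 7c, clock 23
[4] DMA t4→A (4c) ∥ CU B:t3 (4c) ⇒ 4c, clock 27
[5] DMA idle ∥ CU A:t4 (4c) ⇒ 4c, clock 31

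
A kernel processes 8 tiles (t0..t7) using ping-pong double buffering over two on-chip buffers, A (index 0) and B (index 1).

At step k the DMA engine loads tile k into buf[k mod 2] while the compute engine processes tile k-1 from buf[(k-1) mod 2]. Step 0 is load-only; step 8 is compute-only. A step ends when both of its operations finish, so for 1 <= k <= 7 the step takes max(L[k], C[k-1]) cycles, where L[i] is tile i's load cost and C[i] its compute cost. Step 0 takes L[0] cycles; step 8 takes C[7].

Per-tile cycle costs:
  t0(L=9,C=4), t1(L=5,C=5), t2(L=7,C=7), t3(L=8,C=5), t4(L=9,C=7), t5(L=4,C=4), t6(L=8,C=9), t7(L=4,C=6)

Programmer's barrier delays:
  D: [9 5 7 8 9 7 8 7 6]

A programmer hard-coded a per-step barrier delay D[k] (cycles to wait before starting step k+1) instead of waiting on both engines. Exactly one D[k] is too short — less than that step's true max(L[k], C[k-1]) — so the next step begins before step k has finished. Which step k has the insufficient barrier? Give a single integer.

k=0 barrier L[0]=9→9c, D[0]=9 ok
k=1 barrier max(L[1]=5,C[0]=4)→5c, D[1]=5 ok
k=2 barrier max(L[2]=7,C[1]=5)→7c, D[2]=7 ok
k=3 barrier max(L[3]=8,C[2]=7)→8c, D[3]=8 ok
k=4 barrier max(L[4]=9,C[3]=5)→9c, D[4]=9 ok
k=5 barrier max(L[5]=4,C[4]=7)→7c, D[5]=7 ok
k=6 barrier max(L[6]=8,C[5]=4)→8c, D[6]=8 ok
k=7 barrier max(L[7]=4,C[6]=9)→9c, D[7]=7 SHORT
k=8 barrier C[7]=6→6c, D[8]=6 ok

hazard at step 7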